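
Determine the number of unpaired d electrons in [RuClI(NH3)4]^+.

Summing ligand charges against the +1 overall charge gives an oxidation state of +3 for ruthenium.
Group 8 minus oxidation state 3 gives a d⁵ configuration.
The spin state decides the count: a 4d ion has a large Δₒ and is invariably low-spin.
An octahedral low-spin d⁵ ion is t₂g⁵e_g⁰, giving 1 unpaired electron.

1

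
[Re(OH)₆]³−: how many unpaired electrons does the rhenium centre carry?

2 unpaired electrons

Ligand charges: each hydroxide is −1. With an overall charge of −3 the rhenium centre must be in the +3 oxidation state.
Re sits in group 7, so the d-electron count is 7 − 3 = 4.
The spin state decides the count: a 5d ion has a large Δₒ and is invariably low-spin.
An octahedral low-spin d⁴ ion is t₂g⁴e_g⁰, giving 2 unpaired electrons.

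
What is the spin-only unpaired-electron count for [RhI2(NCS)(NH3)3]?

0 unpaired electrons

Summing ligand charges against the 0 overall charge gives an oxidation state of +3 for rhodium.
Group 9 minus oxidation state 3 gives a d⁶ configuration.
The spin state decides the count: a 4d ion has a large Δₒ and is invariably low-spin.
An octahedral low-spin d⁶ ion is t₂g⁶e_g⁰, giving 0 unpaired electrons.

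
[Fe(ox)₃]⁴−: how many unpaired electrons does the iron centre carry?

Summing ligand charges against the −4 overall charge gives an oxidation state of +2 for iron.
Fe sits in group 8, so the d-electron count is 8 − 2 = 6.
Counting donor atoms: 3×oxalate (bidentate) → 6 donors. Coordination number = 6.
The spin state decides the count: Oxalate is a weak-field ligand for a first-row metal, so the complex is high-spin.
An octahedral high-spin d⁶ ion is t₂g⁴e_g², giving 4 unpaired electrons.

4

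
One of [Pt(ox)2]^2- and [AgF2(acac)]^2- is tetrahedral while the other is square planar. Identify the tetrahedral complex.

[AgF2(acac)]^2-

For [Pt(ox)2]^2-: Each oxalate is −2; balancing the −2 overall charge requires Pt(II). Pt sits in group 10, so the d-electron count is 10 − 2 = 8. A 5d d⁸ ion has a large crystal-field splitting; square planar leaves the high-energy d_{x²−y²} orbital empty and maximises CFSE. → square planar.
For [AgF2(acac)]^2-: Each fluoride is −1; each acetylacetonate is −1; balancing the −2 overall charge requires Ag(I). Silver is a group-11 element; Ag(I) is therefore d¹⁰. A d¹⁰ ion has no crystal-field stabilisation preference between square planar and tetrahedral, so four ligands adopt the sterically favoured tetrahedral geometry. → tetrahedral.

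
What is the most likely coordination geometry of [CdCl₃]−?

trigonal planar

Each chloride is −1; balancing the −1 overall charge requires Cd(II).
Cd sits in group 12, so the d-electron count is 12 − 2 = 10.
Coordination number: 3.
Three ligands around a d¹⁰ centre minimise repulsion in a trigonal-planar arrangement.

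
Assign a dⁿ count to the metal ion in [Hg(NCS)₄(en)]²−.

Ligand charges: each isothiocyanate is −1; ethylenediamine is neutral. With an overall charge of −2 the mercury centre must be in the +2 oxidation state.
Group 12 minus oxidation state 2 gives a d¹⁰ configuration.

d10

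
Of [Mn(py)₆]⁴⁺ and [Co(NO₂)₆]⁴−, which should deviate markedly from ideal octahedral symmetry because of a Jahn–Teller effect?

[Mn(py)₆]⁴⁺: Summing ligand charges against the +4 overall charge gives an oxidation state of +4 for manganese. Manganese is a group-7 element; Mn(IV) is therefore d³. The d³ configuration leaves the e_g set evenly filled (or empty) — no strong Jahn–Teller driving force.
[Co(NO₂)₆]⁴−: Each nitro (N-bound nitrite) is −1; balancing the −4 overall charge requires Co(II). Group 9 minus oxidation state 2 gives a d⁷ configuration. Nitro (N-bound nitrite) is a strong-field ligand (high in the spectrochemical series) for a first-row metal, so the complex is low-spin. The t₂g⁶e_g¹ (low-spin) configuration has an unevenly filled e_g set; the Jahn–Teller theorem predicts a tetragonal distortion (typically axial elongation) to lift the degeneracy.

[Co(NO₂)₆]⁴−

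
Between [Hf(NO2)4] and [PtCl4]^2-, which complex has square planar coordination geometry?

[PtCl4]^2-

For [Hf(NO2)4]: Ligand charges: each nitro (N-bound nitrite) is −1. With an overall charge of 0 the hafnium centre must be in the +4 oxidation state. Hafnium is a group-4 element; Hf(IV) is therefore d⁰. A d⁰ ion has no crystal-field stabilisation preference between square planar and tetrahedral, so four ligands adopt the sterically favoured tetrahedral geometry. → tetrahedral.
For [PtCl4]^2-: Each chloride is −1; balancing the −2 overall charge requires Pt(II). Platinum is a group-10 element; Pt(II) is therefore d⁸. A 5d d⁸ ion has a large crystal-field splitting; square planar leaves the high-energy d_{x²−y²} orbital empty and maximises CFSE. → square planar.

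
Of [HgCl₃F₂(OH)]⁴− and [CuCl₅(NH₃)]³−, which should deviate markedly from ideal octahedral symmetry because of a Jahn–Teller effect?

[CuCl₅(NH₃)]³−

[HgCl₃F₂(OH)]⁴−: Summing ligand charges against the −4 overall charge gives an oxidation state of +2 for mercury. Mercury is a group-12 element; Hg(II) is therefore d¹⁰. The d¹⁰ configuration leaves the e_g set evenly filled (or empty) — no strong Jahn–Teller driving force.
[CuCl₅(NH₃)]³−: Ligand charges: each chloride is −1; ammonia is neutral. With an overall charge of −3 the copper centre must be in the +2 oxidation state. Cu sits in group 11, so the d-electron count is 11 − 2 = 9. The t₂g⁶e_g³ configuration has an unevenly filled e_g set; the Jahn–Teller theorem predicts a tetragonal distortion (typically axial elongation) to lift the degeneracy.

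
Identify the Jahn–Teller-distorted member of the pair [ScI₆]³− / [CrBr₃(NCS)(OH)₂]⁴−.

[ScI₆]³−: Each iodide is −1; balancing the −3 overall charge requires Sc(III). Scandium is a group-3 element; Sc(III) is therefore d⁰. The d⁰ configuration leaves the e_g set evenly filled (or empty) — no strong Jahn–Teller driving force.
[CrBr₃(NCS)(OH)₂]⁴−: Each bromide is −1; each isothiocyanate is −1; each hydroxide is −1; balancing the −4 overall charge requires Cr(II). Group 6 minus oxidation state 2 gives a d⁴ configuration. Bromide, hydroxide, and isothiocyanate are weak-field ligands for a first-row metal, so the complex is high-spin. The t₂g³e_g¹ (high-spin) configuration has an unevenly filled e_g set; the Jahn–Teller theorem predicts a tetragonal distortion (typically axial elongation) to lift the degeneracy.

[CrBr₃(NCS)(OH)₂]⁴−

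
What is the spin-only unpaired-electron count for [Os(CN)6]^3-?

Each cyanide is −1; balancing the −3 overall charge requires Os(III).
Os sits in group 8, so the d-electron count is 8 − 3 = 5.
The spin state decides the count: a 5d ion has a large Δₒ and is invariably low-spin.
An octahedral low-spin d⁵ ion is t₂g⁵e_g⁰, giving 1 unpaired electron.

1 unpaired electron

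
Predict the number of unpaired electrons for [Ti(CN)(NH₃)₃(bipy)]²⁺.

1 unpaired electron

Each cyanide is −1; ammonia is neutral; 2,2′-bipyridine is neutral; balancing the +2 overall charge requires Ti(III).
Group 4 minus oxidation state 3 gives a d¹ configuration.
Counting donor atoms: 1×cyanide (monodentate) → 1 donor; 3×ammonia (monodentate) → 3 donors; 1×2,2′-bipyridine (bidentate) → 2 donors. Coordination number = 6.
In an octahedral field the d¹ configuration is t₂g¹e_g⁰ (only one arrangement possible), giving 1 unpaired electron.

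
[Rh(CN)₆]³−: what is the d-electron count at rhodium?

Summing ligand charges against the −3 overall charge gives an oxidation state of +3 for rhodium.
Group 9 minus oxidation state 3 gives a d⁶ configuration.

d⁶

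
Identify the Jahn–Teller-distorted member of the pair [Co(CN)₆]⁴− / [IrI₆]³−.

[Co(CN)₆]⁴−: Ligand charges: each cyanide is −1. With an overall charge of −4 the cobalt centre must be in the +2 oxidation state. Group 9 minus oxidation state 2 gives a d⁷ configuration. Cyanide is a strong-field ligand (high in the spectrochemical series) for a first-row metal, so the complex is low-spin. The t₂g⁶e_g¹ (low-spin) configuration has an unevenly filled e_g set; the Jahn–Teller theorem predicts a tetragonal distortion (typically axial elongation) to lift the degeneracy.
[IrI₆]³−: Summing ligand charges against the −3 overall charge gives an oxidation state of +3 for iridium. Iridium is a group-9 element; Ir(III) is therefore d⁶. A 5d ion has a large Δₒ and is invariably low-spin. The d⁶ configuration leaves the e_g set evenly filled (or empty) — no strong Jahn–Teller driving force.

[Co(CN)₆]⁴−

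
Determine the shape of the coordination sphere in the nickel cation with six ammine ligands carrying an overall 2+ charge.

octahedral

Summing ligand charges against the +2 overall charge gives an oxidation state of +2 for nickel.
Nickel is a group-10 element; Ni(II) is therefore d⁸.
With 6 monodentate ligands the coordination number is 6.
Six donors around a single metal centre give an octahedral coordination sphere.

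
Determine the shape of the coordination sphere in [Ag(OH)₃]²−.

trigonal planar

Summing ligand charges against the −2 overall charge gives an oxidation state of +1 for silver.
Ag sits in group 11, so the d-electron count is 11 − 1 = 10.
Coordination number: 3.
Three ligands around a d¹⁰ centre minimise repulsion in a trigonal-planar arrangement.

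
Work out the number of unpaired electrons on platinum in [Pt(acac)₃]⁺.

Summing ligand charges against the +1 overall charge gives an oxidation state of +4 for platinum.
Pt sits in group 10, so the d-electron count is 10 − 4 = 6.
Counting donor atoms: 3×acetylacetonate (bidentate) → 6 donors. Coordination number = 6.
The spin state decides the count: a 5d ion has a large Δₒ and is invariably low-spin.
An octahedral low-spin d⁶ ion is t₂g⁶e_g⁰, giving 0 unpaired electrons.

0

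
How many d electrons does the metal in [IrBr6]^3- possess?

d6

Summing ligand charges against the −3 overall charge gives an oxidation state of +3 for iridium.
Iridium is a group-9 element; Ir(III) is therefore d⁶.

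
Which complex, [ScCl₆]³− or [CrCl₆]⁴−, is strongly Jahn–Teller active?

[CrCl₆]⁴−

[ScCl₆]³−: Each chloride is −1; balancing the −3 overall charge requires Sc(III). Sc sits in group 3, so the d-electron count is 3 − 3 = 0. The d⁰ configuration leaves the e_g set evenly filled (or empty) — no strong Jahn–Teller driving force.
[CrCl₆]⁴−: Each chloride is −1; balancing the −4 overall charge requires Cr(II). Group 6 minus oxidation state 2 gives a d⁴ configuration. Chloride is a weak-field ligand for a first-row metal, so the complex is high-spin. The t₂g³e_g¹ (high-spin) configuration has an unevenly filled e_g set; the Jahn–Teller theorem predicts a tetragonal distortion (typically axial elongation) to lift the degeneracy.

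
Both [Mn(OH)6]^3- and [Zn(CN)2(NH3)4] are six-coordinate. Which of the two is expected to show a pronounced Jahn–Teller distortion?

[Mn(OH)6]^3-: Ligand charges: each hydroxide is −1. With an overall charge of −3 the manganese centre must be in the +3 oxidation state. Group 7 minus oxidation state 3 gives a d⁴ configuration. Hydroxide is a weak-field ligand for a first-row metal, so the complex is high-spin. The t₂g³e_g¹ (high-spin) configuration has an unevenly filled e_g set; the Jahn–Teller theorem predicts a tetragonal distortion (typically axial elongation) to lift the degeneracy.
[Zn(CN)2(NH3)4]: Ligand charges: each cyanide is −1; ammonia is neutral. With an overall charge of 0 the zinc centre must be in the +2 oxidation state. Zinc is a group-12 element; Zn(II) is therefore d¹⁰. The d¹⁰ configuration leaves the e_g set evenly filled (or empty) — no strong Jahn–Teller driving force.

[Mn(OH)6]^3-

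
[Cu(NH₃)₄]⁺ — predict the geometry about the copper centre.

Ligand charges: ammonia is neutral. With an overall charge of +1 the copper centre must be in the +1 oxidation state.
Copper is a group-11 element; Cu(I) is therefore d¹⁰.
Coordination number: 4.
A d¹⁰ ion has no crystal-field stabilisation preference between square planar and tetrahedral, so four ligands adopt the sterically favoured tetrahedral geometry.

tetrahedral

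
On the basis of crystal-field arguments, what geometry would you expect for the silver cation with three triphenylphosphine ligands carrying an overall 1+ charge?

trigonal planar

Summing ligand charges against the +1 overall charge gives an oxidation state of +1 for silver.
Group 11 minus oxidation state 1 gives a d¹⁰ configuration.
Coordination number: 3.
Three ligands around a d¹⁰ centre minimise repulsion in a trigonal-planar arrangement.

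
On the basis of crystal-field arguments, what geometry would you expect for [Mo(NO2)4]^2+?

Each nitro (N-bound nitrite) is −1; balancing the +2 overall charge requires Mo(VI).
Molybdenum is a group-6 element; Mo(VI) is therefore d⁰.
Coordination number: 4.
A d⁰ ion has no crystal-field stabilisation preference between square planar and tetrahedral, so four ligands adopt the sterically favoured tetrahedral geometry.

tetrahedral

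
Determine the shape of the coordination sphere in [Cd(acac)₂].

Summing ligand charges against the 0 overall charge gives an oxidation state of +2 for cadmium.
Cd sits in group 12, so the d-electron count is 12 − 2 = 10.
Counting donor atoms: 2×acetylacetonate (bidentate) → 4 donors. Coordination number = 4.
A d¹⁰ ion has no crystal-field stabilisation preference between square planar and tetrahedral, so four ligands adopt the sterically favoured tetrahedral geometry.

tetrahedral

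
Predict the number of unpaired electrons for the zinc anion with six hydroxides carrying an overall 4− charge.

0

Each hydroxide is −1; balancing the −4 overall charge requires Zn(II).
Zn sits in group 12, so the d-electron count is 12 − 2 = 10.
In an octahedral field the d¹⁰ configuration is t₂g⁶e_g⁴, giving 0 unpaired electrons.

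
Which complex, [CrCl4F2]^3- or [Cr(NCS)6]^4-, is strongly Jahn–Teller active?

[CrCl4F2]^3-: Summing ligand charges against the −3 overall charge gives an oxidation state of +3 for chromium. Group 6 minus oxidation state 3 gives a d³ configuration. The d³ configuration leaves the e_g set evenly filled (or empty) — no strong Jahn–Teller driving force.
[Cr(NCS)6]^4-: Ligand charges: each isothiocyanate is −1. With an overall charge of −4 the chromium centre must be in the +2 oxidation state. Group 6 minus oxidation state 2 gives a d⁴ configuration. Isothiocyanate is a weak-field ligand for a first-row metal, so the complex is high-spin. The t₂g³e_g¹ (high-spin) configuration has an unevenly filled e_g set; the Jahn–Teller theorem predicts a tetragonal distortion (typically axial elongation) to lift the degeneracy.

[Cr(NCS)6]^4-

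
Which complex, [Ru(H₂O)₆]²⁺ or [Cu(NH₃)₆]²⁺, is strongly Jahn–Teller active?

[Cu(NH₃)₆]²⁺

[Ru(H₂O)₆]²⁺: Ligand charges: water is neutral. With an overall charge of +2 the ruthenium centre must be in the +2 oxidation state. Ruthenium is a group-8 element; Ru(II) is therefore d⁶. A 4d ion has a large Δₒ and is invariably low-spin. The d⁶ configuration leaves the e_g set evenly filled (or empty) — no strong Jahn–Teller driving force.
[Cu(NH₃)₆]²⁺: Ammonia is neutral; balancing the +2 overall charge requires Cu(II). Copper is a group-11 element; Cu(II) is therefore d⁹. The t₂g⁶e_g³ configuration has an unevenly filled e_g set; the Jahn–Teller theorem predicts a tetragonal distortion (typically axial elongation) to lift the degeneracy.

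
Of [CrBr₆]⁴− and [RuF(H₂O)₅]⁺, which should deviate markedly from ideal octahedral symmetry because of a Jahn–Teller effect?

[CrBr₆]⁴−

[CrBr₆]⁴−: Each bromide is −1; balancing the −4 overall charge requires Cr(II). Group 6 minus oxidation state 2 gives a d⁴ configuration. Bromide is a weak-field ligand for a first-row metal, so the complex is high-spin. The t₂g³e_g¹ (high-spin) configuration has an unevenly filled e_g set; the Jahn–Teller theorem predicts a tetragonal distortion (typically axial elongation) to lift the degeneracy.
[RuF(H₂O)₅]⁺: Each fluoride is −1; water is neutral; balancing the +1 overall charge requires Ru(II). Ruthenium is a group-8 element; Ru(II) is therefore d⁶. A 4d ion has a large Δₒ and is invariably low-spin. The d⁶ configuration leaves the e_g set evenly filled (or empty) — no strong Jahn–Teller driving force.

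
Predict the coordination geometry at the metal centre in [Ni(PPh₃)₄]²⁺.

Triphenylphosphine is neutral; balancing the +2 overall charge requires Ni(II).
Nickel is a group-10 element; Ni(II) is therefore d⁸.
Coordination number: 4.
Triphenylphosphine is a strong-field ligand (high in the spectrochemical series).
A 3d d⁸ ion with strong-field ligands gains enough CFSE to favour square planar over tetrahedral.

square planar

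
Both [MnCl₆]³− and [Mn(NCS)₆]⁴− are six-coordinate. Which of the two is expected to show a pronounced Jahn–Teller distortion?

[MnCl₆]³−

[MnCl₆]³−: Each chloride is −1; balancing the −3 overall charge requires Mn(III). Group 7 minus oxidation state 3 gives a d⁴ configuration. Chloride is a weak-field ligand for a first-row metal, so the complex is high-spin. The t₂g³e_g¹ (high-spin) configuration has an unevenly filled e_g set; the Jahn–Teller theorem predicts a tetragonal distortion (typically axial elongation) to lift the degeneracy.
[Mn(NCS)₆]⁴−: Ligand charges: each isothiocyanate is −1. With an overall charge of −4 the manganese centre must be in the +2 oxidation state. Manganese is a group-7 element; Mn(II) is therefore d⁵. Isothiocyanate is a weak-field ligand for a first-row metal, so the complex is high-spin. The d⁵ configuration leaves the e_g set evenly filled (or empty) — no strong Jahn–Teller driving force.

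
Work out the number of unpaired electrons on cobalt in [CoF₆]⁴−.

3 unpaired electrons

Summing ligand charges against the −4 overall charge gives an oxidation state of +2 for cobalt.
Cobalt is a group-9 element; Co(II) is therefore d⁷.
The spin state decides the count: Fluoride is a weak-field ligand for a first-row metal, so the complex is high-spin.
An octahedral high-spin d⁷ ion is t₂g⁵e_g², giving 3 unpaired electrons.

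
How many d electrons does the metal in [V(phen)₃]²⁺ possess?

1,10-phenanthroline is neutral; balancing the +2 overall charge requires V(II).
Group 5 minus oxidation state 2 gives a d³ configuration.

d³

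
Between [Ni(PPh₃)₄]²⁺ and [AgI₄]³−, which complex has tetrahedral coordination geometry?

For [Ni(PPh₃)₄]²⁺: Triphenylphosphine is neutral; balancing the +2 overall charge requires Ni(II). Ni sits in group 10, so the d-electron count is 10 − 2 = 8. Triphenylphosphine is a strong-field ligand (high in the spectrochemical series). A 3d d⁸ ion with strong-field ligands gains enough CFSE to favour square planar over tetrahedral. → square planar.
For [AgI₄]³−: Summing ligand charges against the −3 overall charge gives an oxidation state of +1 for silver. Silver is a group-11 element; Ag(I) is therefore d¹⁰. A d¹⁰ ion has no crystal-field stabilisation preference between square planar and tetrahedral, so four ligands adopt the sterically favoured tetrahedral geometry. → tetrahedral.

[AgI₄]³−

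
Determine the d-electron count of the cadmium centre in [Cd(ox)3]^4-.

Ligand charges: each oxalate is −2. With an overall charge of −4 the cadmium centre must be in the +2 oxidation state.
Group 12 minus oxidation state 2 gives a d¹⁰ configuration.

d¹⁰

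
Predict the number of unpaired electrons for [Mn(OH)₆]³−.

4 unpaired electrons

Each hydroxide is −1; balancing the −3 overall charge requires Mn(III).
Mn sits in group 7, so the d-electron count is 7 − 3 = 4.
The spin state decides the count: Hydroxide is a weak-field ligand for a first-row metal, so the complex is high-spin.
An octahedral high-spin d⁴ ion is t₂g³e_g¹, giving 4 unpaired electrons.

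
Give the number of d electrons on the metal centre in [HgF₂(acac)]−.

d¹⁰

Each fluoride is −1; each acetylacetonate is −1; balancing the −1 overall charge requires Hg(II).
Group 12 minus oxidation state 2 gives a d¹⁰ configuration.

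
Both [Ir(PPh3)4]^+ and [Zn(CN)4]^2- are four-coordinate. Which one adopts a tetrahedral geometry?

[Zn(CN)4]^2-

For [Ir(PPh3)4]^+: Summing ligand charges against the +1 overall charge gives an oxidation state of +1 for iridium. Group 9 minus oxidation state 1 gives a d⁸ configuration. A 5d d⁸ ion has a large crystal-field splitting; square planar leaves the high-energy d_{x²−y²} orbital empty and maximises CFSE. → square planar.
For [Zn(CN)4]^2-: Each cyanide is −1; balancing the −2 overall charge requires Zn(II). Zn sits in group 12, so the d-electron count is 12 − 2 = 10. A d¹⁰ ion has no crystal-field stabilisation preference between square planar and tetrahedral, so four ligands adopt the sterically favoured tetrahedral geometry. → tetrahedral.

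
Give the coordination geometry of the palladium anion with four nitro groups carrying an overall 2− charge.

square planar

Summing ligand charges against the −2 overall charge gives an oxidation state of +2 for palladium.
Palladium is a group-10 element; Pd(II) is therefore d⁸.
Coordination number: 4.
A 4d d⁸ ion has a large crystal-field splitting; square planar leaves the high-energy d_{x²−y²} orbital empty and maximises CFSE.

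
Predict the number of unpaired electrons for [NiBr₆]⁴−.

2 unpaired electrons

Summing ligand charges against the −4 overall charge gives an oxidation state of +2 for nickel.
Nickel is a group-10 element; Ni(II) is therefore d⁸.
In an octahedral field the d⁸ configuration is t₂g⁶e_g² (only one arrangement possible), giving 2 unpaired electrons.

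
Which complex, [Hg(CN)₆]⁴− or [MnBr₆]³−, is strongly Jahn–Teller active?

[Hg(CN)₆]⁴−: Summing ligand charges against the −4 overall charge gives an oxidation state of +2 for mercury. Mercury is a group-12 element; Hg(II) is therefore d¹⁰. The d¹⁰ configuration leaves the e_g set evenly filled (or empty) — no strong Jahn–Teller driving force.
[MnBr₆]³−: Ligand charges: each bromide is −1. With an overall charge of −3 the manganese centre must be in the +3 oxidation state. Manganese is a group-7 element; Mn(III) is therefore d⁴. Bromide is a weak-field ligand for a first-row metal, so the complex is high-spin. The t₂g³e_g¹ (high-spin) configuration has an unevenly filled e_g set; the Jahn–Teller theorem predicts a tetragonal distortion (typically axial elongation) to lift the degeneracy.

[MnBr₆]³−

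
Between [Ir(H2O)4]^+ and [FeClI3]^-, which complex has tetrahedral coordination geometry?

For [Ir(H2O)4]^+: Water is neutral; balancing the +1 overall charge requires Ir(I). Iridium is a group-9 element; Ir(I) is therefore d⁸. A 5d d⁸ ion has a large crystal-field splitting; square planar leaves the high-energy d_{x²−y²} orbital empty and maximises CFSE. → square planar.
For [FeClI3]^-: Each chloride is −1; each iodide is −1; balancing the −1 overall charge requires Fe(III). Fe sits in group 8, so the d-electron count is 8 − 3 = 5. A high-spin d⁵ ion has zero CFSE in either geometry, so four ligands adopt the sterically favoured tetrahedral geometry. → tetrahedral.

[FeClI3]^-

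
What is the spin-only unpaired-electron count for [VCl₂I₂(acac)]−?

1 unpaired electron

Ligand charges: each chloride is −1; each iodide is −1; each acetylacetonate is −1. With an overall charge of −1 the vanadium centre must be in the +4 oxidation state.
Group 5 minus oxidation state 4 gives a d¹ configuration.
Counting donor atoms: 2×chloride (monodentate) → 2 donors; 2×iodide (monodentate) → 2 donors; 1×acetylacetonate (bidentate) → 2 donors. Coordination number = 6.
In an octahedral field the d¹ configuration is t₂g¹e_g⁰ (only one arrangement possible), giving 1 unpaired electron.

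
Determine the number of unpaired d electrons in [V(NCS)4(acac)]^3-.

Summing ligand charges against the −3 overall charge gives an oxidation state of +2 for vanadium.
Vanadium is a group-5 element; V(II) is therefore d³.
Counting donor atoms: 4×isothiocyanate (monodentate) → 4 donors; 1×acetylacetonate (bidentate) → 2 donors. Coordination number = 6.
In an octahedral field the d³ configuration is t₂g³e_g⁰ (only one arrangement possible), giving 3 unpaired electrons.

3 unpaired electrons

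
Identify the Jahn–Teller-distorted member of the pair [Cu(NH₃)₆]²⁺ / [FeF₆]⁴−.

[Cu(NH₃)₆]²⁺

[Cu(NH₃)₆]²⁺: Summing ligand charges against the +2 overall charge gives an oxidation state of +2 for copper. Copper is a group-11 element; Cu(II) is therefore d⁹. The t₂g⁶e_g³ configuration has an unevenly filled e_g set; the Jahn–Teller theorem predicts a tetragonal distortion (typically axial elongation) to lift the degeneracy.
[FeF₆]⁴−: Each fluoride is −1; balancing the −4 overall charge requires Fe(II). Iron is a group-8 element; Fe(II) is therefore d⁶. Fluoride is a weak-field ligand for a first-row metal, so the complex is high-spin. The d⁶ configuration leaves the e_g set evenly filled (or empty) — no strong Jahn–Teller driving force.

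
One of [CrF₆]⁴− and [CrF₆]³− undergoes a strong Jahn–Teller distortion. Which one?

[CrF₆]⁴−

[CrF₆]⁴−: Ligand charges: each fluoride is −1. With an overall charge of −4 the chromium centre must be in the +2 oxidation state. Cr sits in group 6, so the d-electron count is 6 − 2 = 4. Fluoride is a weak-field ligand for a first-row metal, so the complex is high-spin. The t₂g³e_g¹ (high-spin) configuration has an unevenly filled e_g set; the Jahn–Teller theorem predicts a tetragonal distortion (typically axial elongation) to lift the degeneracy.
[CrF₆]³−: Summing ligand charges against the −3 overall charge gives an oxidation state of +3 for chromium. Group 6 minus oxidation state 3 gives a d³ configuration. The d³ configuration leaves the e_g set evenly filled (or empty) — no strong Jahn–Teller driving force.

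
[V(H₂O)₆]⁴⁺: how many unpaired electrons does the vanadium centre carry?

Summing ligand charges against the +4 overall charge gives an oxidation state of +4 for vanadium.
Vanadium is a group-5 element; V(IV) is therefore d¹.
In an octahedral field the d¹ configuration is t₂g¹e_g⁰ (only one arrangement possible), giving 1 unpaired electron.

1 unpaired electron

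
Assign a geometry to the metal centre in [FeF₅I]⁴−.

Ligand charges: each fluoride is −1; each iodide is −1. With an overall charge of −4 the iron centre must be in the +2 oxidation state.
Group 8 minus oxidation state 2 gives a d⁶ configuration.
Coordination number: 6.
Six donors around a single metal centre give an octahedral coordination sphere.

octahedral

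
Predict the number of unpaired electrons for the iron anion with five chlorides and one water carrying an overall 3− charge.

4

Ligand charges: each chloride is −1; water is neutral. With an overall charge of −3 the iron centre must be in the +2 oxidation state.
Fe sits in group 8, so the d-electron count is 8 − 2 = 6.
The spin state decides the count: Chloride is a weak-field ligand for a first-row metal, so the complex is high-spin.
An octahedral high-spin d⁶ ion is t₂g⁴e_g², giving 4 unpaired electrons.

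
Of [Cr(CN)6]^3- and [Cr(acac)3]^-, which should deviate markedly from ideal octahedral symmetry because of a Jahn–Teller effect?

[Cr(CN)6]^3-: Each cyanide is −1; balancing the −3 overall charge requires Cr(III). Group 6 minus oxidation state 3 gives a d³ configuration. The d³ configuration leaves the e_g set evenly filled (or empty) — no strong Jahn–Teller driving force.
[Cr(acac)3]^-: Ligand charges: each acetylacetonate is −1. With an overall charge of −1 the chromium centre must be in the +2 oxidation state. Group 6 minus oxidation state 2 gives a d⁴ configuration. Acetylacetonate is a weak-field ligand for a first-row metal, so the complex is high-spin. The t₂g³e_g¹ (high-spin) configuration has an unevenly filled e_g set; the Jahn–Teller theorem predicts a tetragonal distortion (typically axial elongation) to lift the degeneracy.

[Cr(acac)3]^-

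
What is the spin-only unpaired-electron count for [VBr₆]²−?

Summing ligand charges against the −2 overall charge gives an oxidation state of +4 for vanadium.
V sits in group 5, so the d-electron count is 5 − 4 = 1.
In an octahedral field the d¹ configuration is t₂g¹e_g⁰ (only one arrangement possible), giving 1 unpaired electron.

1 unpaired electron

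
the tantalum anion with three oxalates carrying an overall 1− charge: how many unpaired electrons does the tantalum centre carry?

0

Ligand charges: each oxalate is −2. With an overall charge of −1 the tantalum centre must be in the +5 oxidation state.
Tantalum is a group-5 element; Ta(V) is therefore d⁰.
Counting donor atoms: 3×oxalate (bidentate) → 6 donors. Coordination number = 6.
In an octahedral field the d⁰ configuration is t₂g⁰e_g⁰, giving 0 unpaired electrons.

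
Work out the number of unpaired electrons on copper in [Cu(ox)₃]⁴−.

1

Summing ligand charges against the −4 overall charge gives an oxidation state of +2 for copper.
Copper is a group-11 element; Cu(II) is therefore d⁹.
Counting donor atoms: 3×oxalate (bidentate) → 6 donors. Coordination number = 6.
In an octahedral field the d⁹ configuration is t₂g⁶e_g³ (only one arrangement possible), giving 1 unpaired electron.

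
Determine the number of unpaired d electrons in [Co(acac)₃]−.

Summing ligand charges against the −1 overall charge gives an oxidation state of +2 for cobalt.
Cobalt is a group-9 element; Co(II) is therefore d⁷.
Counting donor atoms: 3×acetylacetonate (bidentate) → 6 donors. Coordination number = 6.
The spin state decides the count: Acetylacetonate is a weak-field ligand for a first-row metal, so the complex is high-spin.
An octahedral high-spin d⁷ ion is t₂g⁵e_g², giving 3 unpaired electrons.

3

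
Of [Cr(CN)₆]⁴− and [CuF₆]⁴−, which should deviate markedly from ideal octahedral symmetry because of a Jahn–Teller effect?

[CuF₆]⁴−

[Cr(CN)₆]⁴−: Each cyanide is −1; balancing the −4 overall charge requires Cr(II). Cr sits in group 6, so the d-electron count is 6 − 2 = 4. Cyanide is a strong-field ligand (high in the spectrochemical series) for a first-row metal, so the complex is low-spin. The d⁴ configuration leaves the e_g set evenly filled (or empty) — no strong Jahn–Teller driving force.
[CuF₆]⁴−: Each fluoride is −1; balancing the −4 overall charge requires Cu(II). Group 11 minus oxidation state 2 gives a d⁹ configuration. The t₂g⁶e_g³ configuration has an unevenly filled e_g set; the Jahn–Teller theorem predicts a tetragonal distortion (typically axial elongation) to lift the degeneracy.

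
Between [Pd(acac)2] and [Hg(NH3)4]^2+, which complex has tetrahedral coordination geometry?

For [Pd(acac)2]: Summing ligand charges against the 0 overall charge gives an oxidation state of +2 for palladium. Pd sits in group 10, so the d-electron count is 10 − 2 = 8. A 4d d⁸ ion has a large crystal-field splitting; square planar leaves the high-energy d_{x²−y²} orbital empty and maximises CFSE. → square planar.
For [Hg(NH3)4]^2+: Ligand charges: ammonia is neutral. With an overall charge of +2 the mercury centre must be in the +2 oxidation state. Group 12 minus oxidation state 2 gives a d¹⁰ configuration. A d¹⁰ ion has no crystal-field stabilisation preference between square planar and tetrahedral, so four ligands adopt the sterically favoured tetrahedral geometry. → tetrahedral.

[Hg(NH3)4]^2+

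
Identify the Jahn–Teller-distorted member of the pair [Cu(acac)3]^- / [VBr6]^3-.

[Cu(acac)3]^-: Summing ligand charges against the −1 overall charge gives an oxidation state of +2 for copper. Cu sits in group 11, so the d-electron count is 11 − 2 = 9. The t₂g⁶e_g³ configuration has an unevenly filled e_g set; the Jahn–Teller theorem predicts a tetragonal distortion (typically axial elongation) to lift the degeneracy.
[VBr6]^3-: Summing ligand charges against the −3 overall charge gives an oxidation state of +3 for vanadium. Vanadium is a group-5 element; V(III) is therefore d². The d² configuration leaves the e_g set evenly filled (or empty) — no strong Jahn–Teller driving force.

[Cu(acac)3]^-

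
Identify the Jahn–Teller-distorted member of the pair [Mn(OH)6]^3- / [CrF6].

[Mn(OH)6]^3-

[Mn(OH)6]^3-: Each hydroxide is −1; balancing the −3 overall charge requires Mn(III). Group 7 minus oxidation state 3 gives a d⁴ configuration. Hydroxide is a weak-field ligand for a first-row metal, so the complex is high-spin. The t₂g³e_g¹ (high-spin) configuration has an unevenly filled e_g set; the Jahn–Teller theorem predicts a tetragonal distortion (typically axial elongation) to lift the degeneracy.
[CrF6]: Ligand charges: each fluoride is −1. With an overall charge of 0 the chromium centre must be in the +6 oxidation state. Chromium is a group-6 element; Cr(VI) is therefore d⁰. The d⁰ configuration leaves the e_g set evenly filled (or empty) — no strong Jahn–Teller driving force.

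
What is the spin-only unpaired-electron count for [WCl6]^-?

1

Ligand charges: each chloride is −1. With an overall charge of −1 the tungsten centre must be in the +5 oxidation state.
Tungsten is a group-6 element; W(V) is therefore d¹.
In an octahedral field the d¹ configuration is t₂g¹e_g⁰ (only one arrangement possible), giving 1 unpaired electron.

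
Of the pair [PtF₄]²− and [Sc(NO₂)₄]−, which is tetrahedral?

[Sc(NO₂)₄]−

For [PtF₄]²−: Ligand charges: each fluoride is −1. With an overall charge of −2 the platinum centre must be in the +2 oxidation state. Pt sits in group 10, so the d-electron count is 10 − 2 = 8. A 5d d⁸ ion has a large crystal-field splitting; square planar leaves the high-energy d_{x²−y²} orbital empty and maximises CFSE. → square planar.
For [Sc(NO₂)₄]−: Summing ligand charges against the −1 overall charge gives an oxidation state of +3 for scandium. Group 3 minus oxidation state 3 gives a d⁰ configuration. A d⁰ ion has no crystal-field stabilisation preference between square planar and tetrahedral, so four ligands adopt the sterically favoured tetrahedral geometry. → tetrahedral.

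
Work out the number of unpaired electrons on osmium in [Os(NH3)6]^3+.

Ammonia is neutral; balancing the +3 overall charge requires Os(III).
Osmium is a group-8 element; Os(III) is therefore d⁵.
The spin state decides the count: a 5d ion has a large Δₒ and is invariably low-spin.
An octahedral low-spin d⁵ ion is t₂g⁵e_g⁰, giving 1 unpaired electron.

1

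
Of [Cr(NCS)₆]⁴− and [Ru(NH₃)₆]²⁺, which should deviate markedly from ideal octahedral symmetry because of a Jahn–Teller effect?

[Cr(NCS)₆]⁴−

[Cr(NCS)₆]⁴−: Ligand charges: each isothiocyanate is −1. With an overall charge of −4 the chromium centre must be in the +2 oxidation state. Cr sits in group 6, so the d-electron count is 6 − 2 = 4. Isothiocyanate is a weak-field ligand for a first-row metal, so the complex is high-spin. The t₂g³e_g¹ (high-spin) configuration has an unevenly filled e_g set; the Jahn–Teller theorem predicts a tetragonal distortion (typically axial elongation) to lift the degeneracy.
[Ru(NH₃)₆]²⁺: Summing ligand charges against the +2 overall charge gives an oxidation state of +2 for ruthenium. Group 8 minus oxidation state 2 gives a d⁶ configuration. A 4d ion has a large Δₒ and is invariably low-spin. The d⁶ configuration leaves the e_g set evenly filled (or empty) — no strong Jahn–Teller driving force.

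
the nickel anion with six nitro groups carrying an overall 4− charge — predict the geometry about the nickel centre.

Summing ligand charges against the −4 overall charge gives an oxidation state of +2 for nickel.
Nickel is a group-10 element; Ni(II) is therefore d⁸.
With 6 monodentate ligands the coordination number is 6.
Six donors around a single metal centre give an octahedral coordination sphere.

octahedral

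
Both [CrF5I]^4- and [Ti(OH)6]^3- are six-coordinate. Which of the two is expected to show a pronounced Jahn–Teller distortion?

[CrF5I]^4-: Summing ligand charges against the −4 overall charge gives an oxidation state of +2 for chromium. Group 6 minus oxidation state 2 gives a d⁴ configuration. Fluoride and iodide are weak-field ligands for a first-row metal, so the complex is high-spin. The t₂g³e_g¹ (high-spin) configuration has an unevenly filled e_g set; the Jahn–Teller theorem predicts a tetragonal distortion (typically axial elongation) to lift the degeneracy.
[Ti(OH)6]^3-: Each hydroxide is −1; balancing the −3 overall charge requires Ti(III). Group 4 minus oxidation state 3 gives a d¹ configuration. The d¹ configuration leaves the e_g set evenly filled (or empty) — no strong Jahn–Teller driving force.

[CrF5I]^4-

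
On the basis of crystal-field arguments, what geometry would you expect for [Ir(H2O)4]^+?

Water is neutral; balancing the +1 overall charge requires Ir(I).
Group 9 minus oxidation state 1 gives a d⁸ configuration.
Coordination number: 4.
A 5d d⁸ ion has a large crystal-field splitting; square planar leaves the high-energy d_{x²−y²} orbital empty and maximises CFSE.

square planar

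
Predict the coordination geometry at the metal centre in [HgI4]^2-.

tetrahedral

Ligand charges: each iodide is −1. With an overall charge of −2 the mercury centre must be in the +2 oxidation state.
Hg sits in group 12, so the d-electron count is 12 − 2 = 10.
Coordination number: 4.
A d¹⁰ ion has no crystal-field stabilisation preference between square planar and tetrahedral, so four ligands adopt the sterically favoured tetrahedral geometry.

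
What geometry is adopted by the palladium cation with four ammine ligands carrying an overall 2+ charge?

Summing ligand charges against the +2 overall charge gives an oxidation state of +2 for palladium.
Pd sits in group 10, so the d-electron count is 10 − 2 = 8.
Coordination number: 4.
A 4d d⁸ ion has a large crystal-field splitting; square planar leaves the high-energy d_{x²−y²} orbital empty and maximises CFSE.

square planar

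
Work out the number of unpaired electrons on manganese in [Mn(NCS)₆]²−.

3 unpaired electrons

Summing ligand charges against the −2 overall charge gives an oxidation state of +4 for manganese.
Group 7 minus oxidation state 4 gives a d³ configuration.
In an octahedral field the d³ configuration is t₂g³e_g⁰ (only one arrangement possible), giving 3 unpaired electrons.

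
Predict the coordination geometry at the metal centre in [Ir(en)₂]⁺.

square planar

Ligand charges: ethylenediamine is neutral. With an overall charge of +1 the iridium centre must be in the +1 oxidation state.
Ir sits in group 9, so the d-electron count is 9 − 1 = 8.
Counting donor atoms: 2×ethylenediamine (bidentate) → 4 donors. Coordination number = 4.
A 5d d⁸ ion has a large crystal-field splitting; square planar leaves the high-energy d_{x²−y²} orbital empty and maximises CFSE.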